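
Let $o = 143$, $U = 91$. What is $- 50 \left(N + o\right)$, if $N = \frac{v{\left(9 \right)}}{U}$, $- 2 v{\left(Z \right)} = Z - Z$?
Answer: $-7150$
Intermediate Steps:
$v{\left(Z \right)} = 0$ ($v{\left(Z \right)} = - \frac{Z - Z}{2} = \left(- \frac{1}{2}\right) 0 = 0$)
$N = 0$ ($N = \frac{0}{91} = 0 \cdot \frac{1}{91} = 0$)
$- 50 \left(N + o\right) = - 50 \left(0 + 143\right) = \left(-50\right) 143 = -7150$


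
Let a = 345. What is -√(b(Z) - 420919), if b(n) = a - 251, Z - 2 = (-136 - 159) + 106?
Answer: -5*I*√16833 ≈ -648.71*I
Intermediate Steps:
Z = -187 (Z = 2 + ((-136 - 159) + 106) = 2 + (-295 + 106) = 2 - 189 = -187)
b(n) = 94 (b(n) = 345 - 251 = 94)
-√(b(Z) - 420919) = -√(94 - 420919) = -√(-420825) = -5*I*√16833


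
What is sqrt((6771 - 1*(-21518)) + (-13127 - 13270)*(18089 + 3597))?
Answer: I*sqrt(572417053) ≈ 23925.0*I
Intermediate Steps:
sqrt((6771 - 1*(-21518)) + (-13127 - 13270)*(18089 + 3597)) = sqrt((6771 + 21518) - 26397*21686) = sqrt(28289 - 572445342) = sqrt(-572417053) = I*sqrt(572417053)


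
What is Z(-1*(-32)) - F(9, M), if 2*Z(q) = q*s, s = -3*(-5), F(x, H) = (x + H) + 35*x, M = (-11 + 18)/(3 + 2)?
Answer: -427/5 ≈ -85.400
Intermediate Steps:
M = 7/5 ≈ 1.4000
F(x, H) = H + 36*x (F(x, H) = (H + x) + 35*x = H + 36*x)
s = 15
Z(q) = 15*q/2 (Z(q) = (q*15)/2 = (15*q)/2 = 15*q/2)
Z(-1*(-32)) - F(9, M) = 15*(-1*(-32))/2 - (7/5 + 36*9) = (15/2)*32 - (7/5 + 324) = 240 - 1*1627/5 = 240 - 1627/5 = -427/5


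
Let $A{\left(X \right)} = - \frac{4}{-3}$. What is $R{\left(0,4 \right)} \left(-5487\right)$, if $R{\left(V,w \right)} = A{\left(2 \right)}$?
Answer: $-7316$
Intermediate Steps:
$A{\left(X \right)} = \frac{4}{3}$ ($A{\left(X \right)} = \left(-4\right) \left(- \frac{1}{3}\right) = \frac{4}{3}$)
$R{\left(V,w \right)} = \frac{4}{3}$
$R{\left(0,4 \right)} \left(-5487\right) = \frac{4}{3} \left(-5487\right) = -7316$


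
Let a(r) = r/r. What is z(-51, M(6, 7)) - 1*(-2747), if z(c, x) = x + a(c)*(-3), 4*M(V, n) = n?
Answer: 10983/4 ≈ 2745.8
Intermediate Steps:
M(V, n) = n/4
a(r) = 1
z(c, x) = -3 + x (z(c, x) = x + 1*(-3) = x - 3 = -3 + x)
z(-51, M(6, 7)) - 1*(-2747) = (-3 + (1/4)*7) - 1*(-2747) = (-3 + 7/4) + 2747 = -5/4 + 2747 = 10983/4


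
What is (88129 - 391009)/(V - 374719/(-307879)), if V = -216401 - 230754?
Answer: 46625195760/68834629763 ≈ 0.67735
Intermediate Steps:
V = -447155
(88129 - 391009)/(V - 374719/(-307879)) = (88129 - 391009)/(-447155 - 374719/(-307879)) = -302880/(-447155 - 374719*(-1/307879)) = -302880/(-447155 + 374719/307879) = -302880/(-137669259526/307879) = -302880*(-307879/137669259526) = 46625195760/68834629763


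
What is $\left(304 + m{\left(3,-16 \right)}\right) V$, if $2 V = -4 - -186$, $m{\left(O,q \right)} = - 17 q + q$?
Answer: $50960$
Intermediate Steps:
$m{\left(O,q \right)} = - 16 q$
$V = 91$ ($V = \frac{-4 - -186}{2} = \frac{-4 + 186}{2} = \frac{1}{2} \cdot 182 = 91$)
$\left(304 + m{\left(3,-16 \right)}\right) V = \left(304 - -256\right) 91 = \left(304 + 256\right) 91 = 560 \cdot 91 = 50960$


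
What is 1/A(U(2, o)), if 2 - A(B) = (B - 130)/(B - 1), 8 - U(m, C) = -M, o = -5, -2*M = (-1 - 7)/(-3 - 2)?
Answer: 31/676 ≈ 0.045858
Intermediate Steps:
M = -⅘ (M = -(-1 - 7)/(2*(-3 - 2)) = -(-4)/(-5) = -(-4)*(-1)/5 = -½*8/5 = -⅘ ≈ -0.80000)
U(m, C) = 36/5 (U(m, C) = 8 - (-1)*(-4)/5 = 8 - 1*⅘ = 8 - ⅘ = 36/5)
A(B) = 2 - (-130 + B)/(-1 + B) (A(B) = 2 - (B - 130)/(B - 1) = 2 - (-130 + B)/(-1 + B))
1/A(U(2, o)) = 1/((128 + 36/5)/(-1 + 36/5)) = 1/((676/5)/(31/5)) = 1/((5/31)*(676/5)) = 1/(676/31) = 31/676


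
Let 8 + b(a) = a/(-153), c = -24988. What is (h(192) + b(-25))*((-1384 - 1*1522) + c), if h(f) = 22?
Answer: -20148766/51 ≈ -3.9507e+5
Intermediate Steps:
b(a) = -8 - a/153 (b(a) = -8 + a/(-153) = -8 + a*(-1/153) = -8 - a/153)
(h(192) + b(-25))*((-1384 - 1*1522) + c) = (22 + (-8 - 1/153*(-25)))*((-1384 - 1*1522) - 24988) = (22 + (-8 + 25/153))*((-1384 - 1522) - 24988) = (22 - 1199/153)*(-2906 - 24988) = (2167/153)*(-27894) = -20148766/51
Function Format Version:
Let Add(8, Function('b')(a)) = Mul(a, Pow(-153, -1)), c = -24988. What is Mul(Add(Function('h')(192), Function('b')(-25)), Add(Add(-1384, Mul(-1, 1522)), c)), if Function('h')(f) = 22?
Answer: Rational(-20148766, 51) ≈ -3.9507e+5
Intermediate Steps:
Function('b')(a) = Add(-8, Mul(Rational(-1, 153), a)) (Function('b')(a) = Add(-8, Mul(a, Pow(-153, -1))) = Add(-8, Mul(a, Rational(-1, 153))) = Add(-8, Mul(Rational(-1, 153), a)))
Mul(Add(Function('h')(192), Function('b')(-25)), Add(Add(-1384, Mul(-1, 1522)), c)) = Mul(Add(22, Add(-8, Mul(Rational(-1, 153), -25))), Add(Add(-1384, Mul(-1, 1522)), -24988)) = Mul(Add(22, Add(-8, Rational(25, 153))), Add(Add(-1384, -1522), -24988)) = Mul(Add(22, Rational(-1199, 153)), Add(-2906, -24988)) = Mul(Rational(2167, 153), -27894) = Rational(-20148766, 51)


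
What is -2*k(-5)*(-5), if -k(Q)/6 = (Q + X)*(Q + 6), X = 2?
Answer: 180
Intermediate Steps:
k(Q) = -6*(2 + Q)*(6 + Q) (k(Q) = -6*(Q + 2)*(Q + 6) = -6*(2 + Q)*(6 + Q))
-2*k(-5)*(-5) = -2*(-72 - 48*(-5) - 6*(-5)²)*(-5) = -2*(-72 + 240 - 6*25)*(-5) = -2*(-72 + 240 - 150)*(-5) = -2*18*(-5) = -36*(-5) = 180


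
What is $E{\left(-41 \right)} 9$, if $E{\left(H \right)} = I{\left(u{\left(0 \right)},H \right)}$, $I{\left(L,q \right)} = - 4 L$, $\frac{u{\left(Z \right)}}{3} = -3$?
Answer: $324$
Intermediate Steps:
$u{\left(Z \right)} = -9$ ($u{\left(Z \right)} = 3 \left(-3\right) = -9$)
$E{\left(H \right)} = 36$ ($E{\left(H \right)} = \left(-4\right) \left(-9\right) = 36$)
$E{\left(-41 \right)} 9 = 36 \cdot 9 = 324$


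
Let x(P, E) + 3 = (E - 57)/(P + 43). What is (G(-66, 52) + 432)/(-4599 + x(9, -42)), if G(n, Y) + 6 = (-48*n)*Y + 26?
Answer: -8589776/239403 ≈ -35.880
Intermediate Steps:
x(P, E) = -3 + (-57 + E)/(43 + P) (x(P, E) = -3 + (E - 57)/(P + 43) = -3 + (-57 + E)/(43 + P))
G(n, Y) = 20 - 48*Y*n (G(n, Y) = -6 + ((-48*n)*Y + 26) = -6 + (-48*Y*n + 26) = -6 + (26 - 48*Y*n) = 20 - 48*Y*n)
(G(-66, 52) + 432)/(-4599 + x(9, -42)) = ((20 - 48*52*(-66)) + 432)/(-4599 + (-186 - 42 - 3*9)/(43 + 9)) = ((20 + 164736) + 432)/(-4599 + (-186 - 42 - 27)/52) = (164756 + 432)/(-4599 + (1/52)*(-255)) = 165188/(-4599 - 255/52) = 165188/(-239403/52) = 165188*(-52/239403) = -8589776/239403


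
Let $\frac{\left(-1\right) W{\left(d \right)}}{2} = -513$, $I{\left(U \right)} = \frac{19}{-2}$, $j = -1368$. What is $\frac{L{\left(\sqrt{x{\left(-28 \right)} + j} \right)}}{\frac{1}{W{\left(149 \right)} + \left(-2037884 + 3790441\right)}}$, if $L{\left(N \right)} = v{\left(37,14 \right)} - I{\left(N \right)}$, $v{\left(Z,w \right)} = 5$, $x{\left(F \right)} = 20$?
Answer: $\frac{50853907}{2} \approx 2.5427 \cdot 10^{7}$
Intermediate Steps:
$I{\left(U \right)} = - \frac{19}{2}$ ($I{\left(U \right)} = 19 \left(- \frac{1}{2}\right) = - \frac{19}{2}$)
$W{\left(d \right)} = 1026$ ($W{\left(d \right)} = \left(-2\right) \left(-513\right) = 1026$)
$L{\left(N \right)} = \frac{29}{2}$ ($L{\left(N \right)} = 5 - - \frac{19}{2} = 5 + \frac{19}{2} = \frac{29}{2}$)
$\frac{L{\left(\sqrt{x{\left(-28 \right)} + j} \right)}}{\frac{1}{W{\left(149 \right)} + \left(-2037884 + 3790441\right)}} = \frac{29}{2 \frac{1}{1026 + \left(-2037884 + 3790441\right)}} = \frac{29}{2 \frac{1}{1026 + 1752557}} = \frac{29}{2 \cdot \frac{1}{1753583}} = \frac{29 \frac{1}{\frac{1}{1753583}}}{2} = \frac{29}{2} \cdot 1753583 = \frac{50853907}{2}$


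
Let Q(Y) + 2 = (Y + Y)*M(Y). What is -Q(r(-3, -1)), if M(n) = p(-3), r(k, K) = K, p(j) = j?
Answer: -4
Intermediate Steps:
M(n) = -3
Q(Y) = -2 - 6*Y (Q(Y) = -2 + (Y + Y)*(-3) = -2 + (2*Y)*(-3) = -2 - 6*Y)
-Q(r(-3, -1)) = -(-2 - 6*(-1)) = -(-2 + 6) = -1*4 = -4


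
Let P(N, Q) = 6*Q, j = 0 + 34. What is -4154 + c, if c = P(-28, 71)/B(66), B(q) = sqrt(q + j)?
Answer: -20557/5 ≈ -4111.4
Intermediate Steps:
j = 34
B(q) = sqrt(34 + q) (B(q) = sqrt(q + 34) = sqrt(34 + q))
c = 213/5 (c = (6*71)/(sqrt(34 + 66)) = 426/(sqrt(100)) = 426/10 = 426*(1/10) = 213/5 ≈ 42.600)
-4154 + c = -4154 + 213/5 = -20557/5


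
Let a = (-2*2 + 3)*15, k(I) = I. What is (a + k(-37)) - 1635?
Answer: -1687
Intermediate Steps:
a = -15 (a = (-4 + 3)*15 = -1*15 = -15)
(a + k(-37)) - 1635 = (-15 - 37) - 1635 = -52 - 1635 = -1687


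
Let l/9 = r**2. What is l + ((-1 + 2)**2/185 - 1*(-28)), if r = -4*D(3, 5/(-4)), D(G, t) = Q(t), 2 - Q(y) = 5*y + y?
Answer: 2409441/185 ≈ 13024.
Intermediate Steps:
Q(y) = 2 - 6*y (Q(y) = 2 - (5*y + y) = 2 - 6*y)
D(G, t) = 2 - 6*t
r = -38 (r = -4*(2 - 30/(-4)) = -4*(2 - 30*(-1)/4) = -4*(2 - 6*(-5/4)) = -4*(2 + 15/2) = -4*19/2 = -38)
l = 12996 (l = 9*(-38)**2 = 9*1444 = 12996)
l + ((-1 + 2)**2/185 - 1*(-28)) = 12996 + ((-1 + 2)**2/185 - 1*(-28)) = 12996 + (1**2*(1/185) + 28) = 12996 + (1*(1/185) + 28) = 12996 + (1/185 + 28) = 12996 + 5181/185 = 2409441/185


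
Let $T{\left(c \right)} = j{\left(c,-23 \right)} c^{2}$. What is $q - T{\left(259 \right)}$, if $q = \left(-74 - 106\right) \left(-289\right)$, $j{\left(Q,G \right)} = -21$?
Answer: $1460721$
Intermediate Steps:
$q = 52020$ ($q = \left(-180\right) \left(-289\right) = 52020$)
$T{\left(c \right)} = - 21 c^{2}$
$q - T{\left(259 \right)} = 52020 - - 21 \cdot 259^{2} = 52020 - \left(-21\right) 67081 = 52020 - -1408701 = 52020 + 1408701 = 1460721$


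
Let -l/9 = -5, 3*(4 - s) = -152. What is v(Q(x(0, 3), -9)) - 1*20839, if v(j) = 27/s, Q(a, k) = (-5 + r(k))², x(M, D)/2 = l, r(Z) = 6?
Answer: -3417515/164 ≈ -20839.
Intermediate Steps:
s = 164/3 (s = 4 - ⅓*(-152) = 4 + 152/3 = 164/3 ≈ 54.667)
l = 45 (l = -9*(-5) = 45)
x(M, D) = 90 (x(M, D) = 2*45 = 90)
Q(a, k) = 1 (Q(a, k) = (-5 + 6)² = 1² = 1)
v(j) = 81/164 (v(j) = 27/(164/3) = 27*(3/164) = 81/164)
v(Q(x(0, 3), -9)) - 1*20839 = 81/164 - 1*20839 = 81/164 - 20839 = -3417515/164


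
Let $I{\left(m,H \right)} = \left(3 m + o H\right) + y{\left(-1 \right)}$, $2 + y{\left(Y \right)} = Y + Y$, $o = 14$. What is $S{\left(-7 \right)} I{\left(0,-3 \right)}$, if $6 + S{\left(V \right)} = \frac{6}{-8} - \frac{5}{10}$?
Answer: $\frac{667}{2} \approx 333.5$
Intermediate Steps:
$y{\left(Y \right)} = -2 + 2 Y$ ($y{\left(Y \right)} = -2 + \left(Y + Y\right) = -2 + 2 Y$)
$S{\left(V \right)} = - \frac{29}{4}$ ($S{\left(V \right)} = -6 + \left(\frac{6}{-8} - \frac{5}{10}\right) = -6 + \left(6 \left(- \frac{1}{8}\right) - \frac{1}{2}\right) = -6 - \frac{5}{4} = - \frac{29}{4}$)
$I{\left(m,H \right)} = -4 + 3 m + 14 H$ ($I{\left(m,H \right)} = \left(3 m + 14 H\right) + \left(-2 + 2 \left(-1\right)\right) = \left(3 m + 14 H\right) - 4 = -4 + 3 m + 14 H$)
$S{\left(-7 \right)} I{\left(0,-3 \right)} = - \frac{29 \left(-4 + 3 \cdot 0 + 14 \left(-3\right)\right)}{4} = - \frac{29 \left(-4 + 0 - 42\right)}{4} = \left(- \frac{29}{4}\right) \left(-46\right) = \frac{667}{2}$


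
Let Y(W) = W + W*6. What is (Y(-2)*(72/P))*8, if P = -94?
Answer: 4032/47 ≈ 85.787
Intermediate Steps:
Y(W) = 7*W (Y(W) = W + 6*W = 7*W)
(Y(-2)*(72/P))*8 = ((7*(-2))*(72/(-94)))*8 = -1008*(-1)/94*8 = -14*(-36/47)*8 = (504/47)*8 = 4032/47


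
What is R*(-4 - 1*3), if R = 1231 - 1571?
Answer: 2380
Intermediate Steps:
R = -340
R*(-4 - 1*3) = -340*(-4 - 1*3) = -340*(-4 - 3) = -340*(-7) = 2380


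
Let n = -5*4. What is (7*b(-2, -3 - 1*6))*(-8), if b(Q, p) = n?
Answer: 1120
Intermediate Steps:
n = -20
b(Q, p) = -20
(7*b(-2, -3 - 1*6))*(-8) = (7*(-20))*(-8) = -140*(-8) = 1120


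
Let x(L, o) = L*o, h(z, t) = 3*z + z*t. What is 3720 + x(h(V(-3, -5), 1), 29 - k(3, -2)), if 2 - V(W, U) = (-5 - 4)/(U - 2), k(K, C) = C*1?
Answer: 26660/7 ≈ 3808.6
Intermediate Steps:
k(K, C) = C
V(W, U) = 2 + 9/(-2 + U) (V(W, U) = 2 - (-5 - 4)/(U - 2) = 2 - (-9)/(-2 + U) = 2 + 9/(-2 + U))
h(z, t) = 3*z + t*z
3720 + x(h(V(-3, -5), 1), 29 - k(3, -2)) = 3720 + (((5 + 2*(-5))/(-2 - 5))*(3 + 1))*(29 - 1*(-2)) = 3720 + (((5 - 10)/(-7))*4)*(29 + 2) = 3720 + (-⅐*(-5)*4)*31 = 3720 + ((5/7)*4)*31 = 3720 + (20/7)*31 = 3720 + 620/7 = 26660/7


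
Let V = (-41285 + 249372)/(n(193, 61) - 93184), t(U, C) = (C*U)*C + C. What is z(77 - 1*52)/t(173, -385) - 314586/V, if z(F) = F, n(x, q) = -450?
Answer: 13733186569858057/97015985836 ≈ 1.4156e+5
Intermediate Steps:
t(U, C) = C + U*C**2 (t(U, C) = U*C**2 + C = C + U*C**2)
V = -208087/93634 (V = (-41285 + 249372)/(-450 - 93184) = 208087/(-93634) = 208087*(-1/93634) = -208087/93634 ≈ -2.2223)
z(77 - 1*52)/t(173, -385) - 314586/V = (77 - 1*52)/((-385*(1 - 385*173))) - 314586/(-208087/93634) = (77 - 52)/((-385*(1 - 66605))) - 314586*(-93634/208087) = 25/((-385*(-66604))) + 29455945524/208087 = 25/25642540 + 29455945524/208087 = 25*(1/25642540) + 29455945524/208087 = 5/5128508 + 29455945524/208087 = 13733186569858057/97015985836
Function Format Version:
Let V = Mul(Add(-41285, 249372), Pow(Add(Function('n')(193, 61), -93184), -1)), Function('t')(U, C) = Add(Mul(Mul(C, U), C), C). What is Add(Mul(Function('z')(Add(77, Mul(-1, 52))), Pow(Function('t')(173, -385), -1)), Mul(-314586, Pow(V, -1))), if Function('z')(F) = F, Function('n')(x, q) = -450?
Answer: Rational(13733186569858057, 97015985836) ≈ 1.4156e+5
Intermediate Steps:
Function('t')(U, C) = Add(C, Mul(U, Pow(C, 2))) (Function('t')(U, C) = Add(Mul(U, Pow(C, 2)), C) = Add(C, Mul(U, Pow(C, 2))))
V = Rational(-208087, 93634) (V = Mul(Add(-41285, 249372), Pow(Add(-450, -93184), -1)) = Mul(208087, Pow(-93634, -1)) = Mul(208087, Rational(-1, 93634)) = Rational(-208087, 93634) ≈ -2.2223)
Add(Mul(Function('z')(Add(77, Mul(-1, 52))), Pow(Function('t')(173, -385), -1)), Mul(-314586, Pow(V, -1))) = Add(Mul(Add(77, Mul(-1, 52)), Pow(Mul(-385, Add(1, Mul(-385, 173))), -1)), Mul(-314586, Pow(Rational(-208087, 93634), -1))) = Add(Mul(Add(77, -52), Pow(Mul(-385, Add(1, -66605)), -1)), Mul(-314586, Rational(-93634, 208087))) = Add(Mul(25, Pow(Mul(-385, -66604), -1)), Rational(29455945524, 208087)) = Add(Mul(25, Pow(25642540, -1)), Rational(29455945524, 208087)) = Add(Mul(25, Rational(1, 25642540)), Rational(29455945524, 208087)) = Add(Rational(5, 5128508), Rational(29455945524, 208087)) = Rational(13733186569858057, 97015985836)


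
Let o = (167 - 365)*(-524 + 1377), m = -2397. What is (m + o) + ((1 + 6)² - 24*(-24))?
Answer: -170666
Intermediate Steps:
o = -168894 (o = -198*853 = -168894)
(m + o) + ((1 + 6)² - 24*(-24)) = (-2397 - 168894) + ((1 + 6)² - 24*(-24)) = -171291 + (7² + 576) = -171291 + (49 + 576) = -171291 + 625 = -170666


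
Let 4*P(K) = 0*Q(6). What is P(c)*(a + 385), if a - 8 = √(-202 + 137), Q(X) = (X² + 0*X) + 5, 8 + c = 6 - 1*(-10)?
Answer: 0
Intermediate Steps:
c = 8 (c = -8 + (6 - 1*(-10)) = -8 + (6 + 10) = -8 + 16 = 8)
Q(X) = 5 + X² (Q(X) = (X² + 0) + 5 = X² + 5 = 5 + X²)
P(K) = 0 (P(K) = (0*(5 + 6²))/4 = (0*(5 + 36))/4 = (0*41)/4 = (¼)*0 = 0)
a = 8 + I*√65 (a = 8 + √(-202 + 137) = 8 + √(-65) = 8 + I*√65 ≈ 8.0 + 8.0623*I)
P(c)*(a + 385) = 0*((8 + I*√65) + 385) = 0*(393 + I*√65) = 0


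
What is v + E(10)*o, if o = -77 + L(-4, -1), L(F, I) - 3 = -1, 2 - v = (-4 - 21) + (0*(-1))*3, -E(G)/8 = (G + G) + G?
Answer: 18027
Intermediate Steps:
E(G) = -24*G (E(G) = -8*((G + G) + G) = -8*(2*G + G) = -24*G)
v = 27 (v = 2 - ((-4 - 21) + (0*(-1))*3) = 2 - (-25 + 0*3) = 2 - (-25 + 0) = 2 - 1*(-25) = 2 + 25 = 27)
L(F, I) = 2 (L(F, I) = 3 - 1 = 2)
o = -75 (o = -77 + 2 = -75)
v + E(10)*o = 27 - 24*10*(-75) = 27 - 240*(-75) = 27 + 18000 = 18027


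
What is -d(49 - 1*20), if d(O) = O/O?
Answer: -1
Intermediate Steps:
d(O) = 1
-d(49 - 1*20) = -1*1 = -1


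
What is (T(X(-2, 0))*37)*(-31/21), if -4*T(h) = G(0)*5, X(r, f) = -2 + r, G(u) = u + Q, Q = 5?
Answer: 28675/84 ≈ 341.37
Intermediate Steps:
G(u) = 5 + u (G(u) = u + 5 = 5 + u)
T(h) = -25/4 (T(h) = -(5 + 0)*5/4 = -5*5/4 = -¼*25 = -25/4)
(T(X(-2, 0))*37)*(-31/21) = (-25/4*37)*(-31/21) = -(-28675)/(4*21) = -925/4*(-31/21) = 28675/84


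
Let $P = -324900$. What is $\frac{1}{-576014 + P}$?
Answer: $- \frac{1}{900914} \approx -1.11 \cdot 10^{-6}$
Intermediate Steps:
$\frac{1}{-576014 + P} = \frac{1}{-576014 - 324900} = \frac{1}{-900914} = - \frac{1}{900914}$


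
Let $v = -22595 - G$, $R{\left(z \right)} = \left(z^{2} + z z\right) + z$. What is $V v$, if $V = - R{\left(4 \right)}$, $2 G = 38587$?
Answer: $1507986$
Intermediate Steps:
$G = \frac{38587}{2}$ ($G = \frac{1}{2} \cdot 38587 = \frac{38587}{2} \approx 19294.0$)
$R{\left(z \right)} = z + 2 z^{2}$ ($R{\left(z \right)} = \left(z^{2} + z^{2}\right) + z = 2 z^{2} + z = z + 2 z^{2}$)
$V = -36$ ($V = - 4 \left(1 + 2 \cdot 4\right) = - 4 \left(1 + 8\right) = - 4 \cdot 9 = \left(-1\right) 36 = -36$)
$v = - \frac{83777}{2}$ ($v = -22595 - \frac{38587}{2} = - \frac{83777}{2} \approx -41889.0$)
$V v = \left(-36\right) \left(- \frac{83777}{2}\right) = 1507986$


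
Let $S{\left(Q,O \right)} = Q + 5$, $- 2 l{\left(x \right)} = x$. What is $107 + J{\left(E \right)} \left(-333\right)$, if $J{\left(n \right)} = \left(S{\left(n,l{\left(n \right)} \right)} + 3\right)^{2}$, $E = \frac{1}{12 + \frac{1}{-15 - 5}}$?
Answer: $- \frac{1236851845}{57121} \approx -21653.0$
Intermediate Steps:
$l{\left(x \right)} = - \frac{x}{2}$
$S{\left(Q,O \right)} = 5 + Q$
$E = \frac{20}{239}$ ($E = \frac{1}{12 + \frac{1}{-20}} = \frac{1}{12 - \frac{1}{20}} = \frac{1}{\frac{239}{20}} = \frac{20}{239} \approx 0.083682$)
$J{\left(n \right)} = \left(8 + n\right)^{2}$ ($J{\left(n \right)} = \left(\left(5 + n\right) + 3\right)^{2} = \left(8 + n\right)^{2}$)
$107 + J{\left(E \right)} \left(-333\right) = 107 + \left(8 + \frac{20}{239}\right)^{2} \left(-333\right) = 107 + \left(\frac{1932}{239}\right)^{2} \left(-333\right) = 107 + \frac{3732624}{57121} \left(-333\right) = 107 - \frac{1242963792}{57121} = - \frac{1236851845}{57121}$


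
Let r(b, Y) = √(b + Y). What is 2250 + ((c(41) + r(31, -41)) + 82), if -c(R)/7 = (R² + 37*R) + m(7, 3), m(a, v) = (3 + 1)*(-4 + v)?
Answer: -20026 + I*√10 ≈ -20026.0 + 3.1623*I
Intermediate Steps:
m(a, v) = -16 + 4*v (m(a, v) = 4*(-4 + v) = -16 + 4*v)
r(b, Y) = √(Y + b)
c(R) = 28 - 259*R - 7*R² (c(R) = -7*((R² + 37*R) + (-16 + 4*3)) = -7*((R² + 37*R) + (-16 + 12)) = -7*((R² + 37*R) - 4) = -7*(-4 + R² + 37*R) = 28 - 259*R - 7*R²)
2250 + ((c(41) + r(31, -41)) + 82) = 2250 + (((28 - 259*41 - 7*41²) + √(-41 + 31)) + 82) = 2250 + (((28 - 10619 - 7*1681) + √(-10)) + 82) = 2250 + (((28 - 10619 - 11767) + I*√10) + 82) = 2250 + ((-22358 + I*√10) + 82) = 2250 + (-22276 + I*√10) = -20026 + I*√10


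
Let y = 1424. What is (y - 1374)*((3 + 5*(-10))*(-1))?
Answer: 2350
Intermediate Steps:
(y - 1374)*((3 + 5*(-10))*(-1)) = (1424 - 1374)*((3 + 5*(-10))*(-1)) = 50*((3 - 50)*(-1)) = 50*(-47*(-1)) = 50*47 = 2350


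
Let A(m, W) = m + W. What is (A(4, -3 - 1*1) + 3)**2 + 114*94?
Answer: 10725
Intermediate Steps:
A(m, W) = W + m
(A(4, -3 - 1*1) + 3)**2 + 114*94 = (((-3 - 1*1) + 4) + 3)**2 + 114*94 = (((-3 - 1) + 4) + 3)**2 + 10716 = ((-4 + 4) + 3)**2 + 10716 = (0 + 3)**2 + 10716 = 3**2 + 10716 = 9 + 10716 = 10725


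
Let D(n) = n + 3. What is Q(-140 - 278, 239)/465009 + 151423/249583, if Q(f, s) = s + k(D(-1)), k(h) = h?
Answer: 70473207310/116058341247 ≈ 0.60722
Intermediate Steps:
D(n) = 3 + n
Q(f, s) = 2 + s (Q(f, s) = s + (3 - 1) = s + 2 = 2 + s)
Q(-140 - 278, 239)/465009 + 151423/249583 = (2 + 239)/465009 + 151423/249583 = 241*(1/465009) + 151423*(1/249583) = 241/465009 + 151423/249583 = 70473207310/116058341247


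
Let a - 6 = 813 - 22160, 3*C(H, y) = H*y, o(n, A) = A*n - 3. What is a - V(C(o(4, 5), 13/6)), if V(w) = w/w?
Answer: -21342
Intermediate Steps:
o(n, A) = -3 + A*n
C(H, y) = H*y/3 (C(H, y) = (H*y)/3 = H*y/3)
V(w) = 1
a = -21341 (a = 6 + (813 - 22160) = 6 - 21347 = -21341)
a - V(C(o(4, 5), 13/6)) = -21341 - 1*1 = -21341 - 1 = -21342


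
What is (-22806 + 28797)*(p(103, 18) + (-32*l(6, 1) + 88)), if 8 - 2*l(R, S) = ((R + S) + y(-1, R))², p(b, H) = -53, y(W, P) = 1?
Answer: 5577621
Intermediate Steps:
l(R, S) = 4 - (1 + R + S)²/2 (l(R, S) = 4 - ((R + S) + 1)²/2 = 4 - (1 + R + S)²/2)
(-22806 + 28797)*(p(103, 18) + (-32*l(6, 1) + 88)) = (-22806 + 28797)*(-53 + (-32*(4 - (1 + 6 + 1)²/2) + 88)) = 5991*(-53 + (-32*(4 - ½*8²) + 88)) = 5991*(-53 + (-32*(4 - ½*64) + 88)) = 5991*(-53 + (-32*(4 - 32) + 88)) = 5991*(-53 + (-32*(-28) + 88)) = 5991*(-53 + (896 + 88)) = 5991*(-53 + 984) = 5991*931 = 5577621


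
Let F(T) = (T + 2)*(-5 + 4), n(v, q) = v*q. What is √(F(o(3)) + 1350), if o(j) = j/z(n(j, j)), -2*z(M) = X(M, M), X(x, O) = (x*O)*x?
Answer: √982698/27 ≈ 36.715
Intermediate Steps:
n(v, q) = q*v
X(x, O) = O*x² (X(x, O) = (O*x)*x = O*x²)
z(M) = -M³/2 (z(M) = -M*M²/2 = -M³/2)
o(j) = -2/j⁵ (o(j) = j/((-j⁶/2)) = j*(-2/j⁶) = -2/j⁵)
F(T) = -2 - T (F(T) = (2 + T)*(-1) = -2 - T)
√(F(o(3)) + 1350) = √((-2 - (-2)/3⁵) + 1350) = √((-2 - (-2)/243) + 1350) = √((-2 - 1*(-2/243)) + 1350) = √((-2 + 2/243) + 1350) = √(-484/243 + 1350) = √(327566/243) = √982698/27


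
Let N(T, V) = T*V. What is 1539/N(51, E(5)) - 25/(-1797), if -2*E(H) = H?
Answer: -1841597/152745 ≈ -12.057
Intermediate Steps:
E(H) = -H/2
1539/N(51, E(5)) - 25/(-1797) = 1539/((51*(-½*5))) - 25/(-1797) = 1539/((51*(-5/2))) - 25*(-1/1797) = 1539/(-255/2) + 25/1797 = 1539*(-2/255) + 25/1797 = -1026/85 + 25/1797 = -1841597/152745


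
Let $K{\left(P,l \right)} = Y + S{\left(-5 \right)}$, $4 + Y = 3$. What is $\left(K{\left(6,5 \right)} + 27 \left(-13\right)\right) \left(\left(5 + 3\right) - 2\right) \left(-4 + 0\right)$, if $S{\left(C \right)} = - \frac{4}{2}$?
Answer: $8496$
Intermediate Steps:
$S{\left(C \right)} = -2$ ($S{\left(C \right)} = \left(-4\right) \frac{1}{2} = -2$)
$Y = -1$ ($Y = -4 + 3 = -1$)
$K{\left(P,l \right)} = -3$ ($K{\left(P,l \right)} = -1 - 2 = -3$)
$\left(K{\left(6,5 \right)} + 27 \left(-13\right)\right) \left(\left(5 + 3\right) - 2\right) \left(-4 + 0\right) = \left(-3 + 27 \left(-13\right)\right) \left(\left(5 + 3\right) - 2\right) \left(-4 + 0\right) = \left(-3 - 351\right) \left(8 - 2\right) \left(-4\right) = - 354 \cdot 6 \left(-4\right) = \left(-354\right) \left(-24\right) = 8496$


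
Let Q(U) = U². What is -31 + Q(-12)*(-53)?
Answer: -7663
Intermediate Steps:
-31 + Q(-12)*(-53) = -31 + (-12)²*(-53) = -31 + 144*(-53) = -31 - 7632 = -7663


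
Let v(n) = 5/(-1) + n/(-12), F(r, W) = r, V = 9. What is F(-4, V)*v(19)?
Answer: 79/3 ≈ 26.333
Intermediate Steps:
v(n) = -5 - n/12 (v(n) = 5*(-1) + n*(-1/12) = -5 - n/12)
F(-4, V)*v(19) = -4*(-5 - 1/12*19) = -4*(-5 - 19/12) = -4*(-79/12) = 79/3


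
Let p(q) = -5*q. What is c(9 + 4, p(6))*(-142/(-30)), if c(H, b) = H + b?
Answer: -1207/15 ≈ -80.467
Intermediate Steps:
c(9 + 4, p(6))*(-142/(-30)) = ((9 + 4) - 5*6)*(-142/(-30)) = (13 - 30)*(-142*(-1/30)) = -17*71/15 = -1207/15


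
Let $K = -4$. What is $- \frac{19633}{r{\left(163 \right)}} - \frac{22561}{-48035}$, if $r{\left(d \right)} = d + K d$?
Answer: $\frac{954103484}{23489115} \approx 40.619$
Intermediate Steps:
$r{\left(d \right)} = - 3 d$ ($r{\left(d \right)} = d - 4 d = - 3 d$)
$- \frac{19633}{r{\left(163 \right)}} - \frac{22561}{-48035} = - \frac{19633}{\left(-3\right) 163} - \frac{22561}{-48035} = - \frac{19633}{-489} - - \frac{22561}{48035} = \left(-19633\right) \left(- \frac{1}{489}\right) + \frac{22561}{48035} = \frac{19633}{489} + \frac{22561}{48035} = \frac{954103484}{23489115}$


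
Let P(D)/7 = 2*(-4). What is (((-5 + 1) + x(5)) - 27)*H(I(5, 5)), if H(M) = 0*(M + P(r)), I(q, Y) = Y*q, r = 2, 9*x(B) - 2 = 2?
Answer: 0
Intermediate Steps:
x(B) = 4/9 (x(B) = 2/9 + (1/9)*2 = 2/9 + 2/9 = 4/9)
P(D) = -56 (P(D) = 7*(2*(-4)) = 7*(-8) = -56)
H(M) = 0 (H(M) = 0*(M - 56) = 0*(-56 + M) = 0)
(((-5 + 1) + x(5)) - 27)*H(I(5, 5)) = (((-5 + 1) + 4/9) - 27)*0 = ((-4 + 4/9) - 27)*0 = (-32/9 - 27)*0 = -275/9*0 = 0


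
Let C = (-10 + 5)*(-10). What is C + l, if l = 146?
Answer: 196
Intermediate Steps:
C = 50 (C = -5*(-10) = 50)
C + l = 50 + 146 = 196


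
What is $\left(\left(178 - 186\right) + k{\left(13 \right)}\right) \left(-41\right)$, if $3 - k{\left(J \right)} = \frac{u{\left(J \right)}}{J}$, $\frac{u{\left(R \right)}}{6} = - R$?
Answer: $-41$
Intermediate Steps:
$u{\left(R \right)} = - 6 R$ ($u{\left(R \right)} = 6 \left(- R\right) = - 6 R$)
$k{\left(J \right)} = 9$ ($k{\left(J \right)} = 3 - \frac{\left(-6\right) J}{J} = 3 - -6 = 3 + 6 = 9$)
$\left(\left(178 - 186\right) + k{\left(13 \right)}\right) \left(-41\right) = \left(\left(178 - 186\right) + 9\right) \left(-41\right) = \left(-8 + 9\right) \left(-41\right) = 1 \left(-41\right) = -41$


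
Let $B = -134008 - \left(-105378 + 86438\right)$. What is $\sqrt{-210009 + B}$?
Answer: $i \sqrt{325077} \approx 570.16 i$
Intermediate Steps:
$B = -115068$ ($B = -134008 - -18940 = -134008 + 18940 = -115068$)
$\sqrt{-210009 + B} = \sqrt{-210009 - 115068} = \sqrt{-325077} = i \sqrt{325077}$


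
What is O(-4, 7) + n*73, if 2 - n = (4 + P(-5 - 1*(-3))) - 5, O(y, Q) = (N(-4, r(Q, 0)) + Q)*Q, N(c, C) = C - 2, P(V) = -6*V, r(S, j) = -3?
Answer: -643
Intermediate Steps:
N(c, C) = -2 + C
O(y, Q) = Q*(-5 + Q) (O(y, Q) = ((-2 - 3) + Q)*Q = (-5 + Q)*Q = Q*(-5 + Q))
n = -9 (n = 2 - ((4 - 6*(-5 - 1*(-3))) - 5) = 2 - ((4 - 6*(-5 + 3)) - 5) = 2 - ((4 - 6*(-2)) - 5) = 2 - ((4 + 12) - 5) = 2 - (16 - 5) = 2 - 1*11 = 2 - 11 = -9)
O(-4, 7) + n*73 = 7*(-5 + 7) - 9*73 = 7*2 - 657 = 14 - 657 = -643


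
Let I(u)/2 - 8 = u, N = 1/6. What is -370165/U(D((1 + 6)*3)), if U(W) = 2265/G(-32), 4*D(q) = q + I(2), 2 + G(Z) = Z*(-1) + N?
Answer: -13399973/2718 ≈ -4930.1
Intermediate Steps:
N = ⅙ ≈ 0.16667
I(u) = 16 + 2*u
G(Z) = -11/6 - Z (G(Z) = -2 + (Z*(-1) + ⅙) = -2 + (-Z + ⅙) = -2 + (⅙ - Z) = -11/6 - Z)
D(q) = 5 + q/4 (D(q) = (q + (16 + 2*2))/4 = (q + (16 + 4))/4 = (q + 20)/4 = (20 + q)/4 = 5 + q/4)
U(W) = 13590/181 (U(W) = 2265/(-11/6 - 1*(-32)) = 2265/(-11/6 + 32) = 2265/(181/6) = 2265*(6/181) = 13590/181)
-370165/U(D((1 + 6)*3)) = -370165/13590/181 = -370165*181/13590 = -13399973/2718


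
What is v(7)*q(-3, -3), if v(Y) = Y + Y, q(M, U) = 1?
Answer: 14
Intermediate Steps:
v(Y) = 2*Y
v(7)*q(-3, -3) = (2*7)*1 = 14*1 = 14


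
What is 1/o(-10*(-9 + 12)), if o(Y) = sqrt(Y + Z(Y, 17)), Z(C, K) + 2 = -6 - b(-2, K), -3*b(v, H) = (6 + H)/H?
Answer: -I*sqrt(97665)/1915 ≈ -0.16319*I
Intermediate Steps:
b(v, H) = -(6 + H)/(3*H)
Z(C, K) = -8 - (-6 - K)/(3*K) (Z(C, K) = -2 + (-6 - (-6 - K)/(3*K)) = -8 - (-6 - K)/(3*K))
o(Y) = sqrt(-385/51 + Y) (o(Y) = sqrt(Y + (-23/3 + 2/17)) = sqrt(Y - 385/51) = sqrt(-385/51 + Y))
1/o(-10*(-9 + 12)) = 1/(sqrt(-19635 + 2601*(-10*(-9 + 12)))/51) = 1/(sqrt(-19635 + 2601*(-10*3))/51) = 1/(sqrt(-19635 + 2601*(-30))/51) = 1/(sqrt(-19635 - 78030)/51) = 1/(sqrt(-97665)/51) = 1/((I*sqrt(97665))/51) = 1/(I*sqrt(97665)/51) = -I*sqrt(97665)/1915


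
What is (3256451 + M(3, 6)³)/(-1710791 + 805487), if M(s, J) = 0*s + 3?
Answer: -1628239/452652 ≈ -3.5971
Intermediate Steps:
M(s, J) = 3 (M(s, J) = 0 + 3 = 3)
(3256451 + M(3, 6)³)/(-1710791 + 805487) = (3256451 + 3³)/(-1710791 + 805487) = (3256451 + 27)/(-905304) = 3256478*(-1/905304) = -1628239/452652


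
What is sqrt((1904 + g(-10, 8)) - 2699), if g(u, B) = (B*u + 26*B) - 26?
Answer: 3*I*sqrt(77) ≈ 26.325*I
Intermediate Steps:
g(u, B) = -26 + 26*B + B*u (g(u, B) = (26*B + B*u) - 26 = -26 + 26*B + B*u)
sqrt((1904 + g(-10, 8)) - 2699) = sqrt((1904 + (-26 + 26*8 + 8*(-10))) - 2699) = sqrt((1904 + (-26 + 208 - 80)) - 2699) = sqrt((1904 + 102) - 2699) = sqrt(2006 - 2699) = sqrt(-693) = 3*I*sqrt(77)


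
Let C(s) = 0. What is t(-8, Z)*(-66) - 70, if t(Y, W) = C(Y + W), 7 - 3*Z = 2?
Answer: -70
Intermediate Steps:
Z = 5/3 (Z = 7/3 - ⅓*2 = 7/3 - ⅔ = 5/3 ≈ 1.6667)
t(Y, W) = 0
t(-8, Z)*(-66) - 70 = 0*(-66) - 70 = 0 - 70 = -70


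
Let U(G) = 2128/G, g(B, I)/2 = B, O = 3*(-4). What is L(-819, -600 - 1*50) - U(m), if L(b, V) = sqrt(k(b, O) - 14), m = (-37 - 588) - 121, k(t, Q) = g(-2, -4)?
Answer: 1064/373 + 3*I*sqrt(2) ≈ 2.8525 + 4.2426*I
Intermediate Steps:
O = -12
g(B, I) = 2*B
k(t, Q) = -4 (k(t, Q) = 2*(-2) = -4)
m = -746 (m = -625 - 121 = -746)
L(b, V) = 3*I*sqrt(2) (L(b, V) = sqrt(-4 - 14) = sqrt(-18) = 3*I*sqrt(2))
L(-819, -600 - 1*50) - U(m) = 3*I*sqrt(2) - 2128/(-746) = 3*I*sqrt(2) - 2128*(-1)/746 = 3*I*sqrt(2) - 1*(-1064/373) = 3*I*sqrt(2) + 1064/373 = 1064/373 + 3*I*sqrt(2)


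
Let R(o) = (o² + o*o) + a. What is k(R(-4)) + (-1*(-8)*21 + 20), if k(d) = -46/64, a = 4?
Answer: 5993/32 ≈ 187.28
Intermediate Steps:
R(o) = 4 + 2*o² (R(o) = (o² + o*o) + 4 = (o² + o²) + 4 = 2*o² + 4 = 4 + 2*o²)
k(d) = -23/32 (k(d) = -46*1/64 = -23/32)
k(R(-4)) + (-1*(-8)*21 + 20) = -23/32 + (-1*(-8)*21 + 20) = -23/32 + (8*21 + 20) = -23/32 + (168 + 20) = -23/32 + 188 = 5993/32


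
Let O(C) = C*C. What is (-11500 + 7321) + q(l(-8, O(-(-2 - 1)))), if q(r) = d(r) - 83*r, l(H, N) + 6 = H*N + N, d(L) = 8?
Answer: 1556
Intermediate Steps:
O(C) = C²
l(H, N) = -6 + N + H*N (l(H, N) = -6 + (H*N + N) = -6 + (N + H*N) = -6 + N + H*N)
q(r) = 8 - 83*r
(-11500 + 7321) + q(l(-8, O(-(-2 - 1)))) = (-11500 + 7321) + (8 - 83*(-6 + (-(-2 - 1))² - 8*(-2 - 1)²)) = -4179 + (8 - 83*(-6 + (-1*(-3))² - 8*(-1*(-3))²)) = -4179 + (8 - 83*(-6 + 3² - 8*3²)) = -4179 + (8 - 83*(-6 + 9 - 8*9)) = -4179 + (8 - 83*(-6 + 9 - 72)) = -4179 + (8 - 83*(-69)) = -4179 + (8 + 5727) = -4179 + 5735 = 1556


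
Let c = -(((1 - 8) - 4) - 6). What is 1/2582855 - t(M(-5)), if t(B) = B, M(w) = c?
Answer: -43908534/2582855 ≈ -17.000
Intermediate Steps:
c = 17 (c = -((-7 - 4) - 6) = -(-11 - 6) = -1*(-17) = 17)
M(w) = 17
1/2582855 - t(M(-5)) = 1/2582855 - 1*17 = 1/2582855 - 17 = -43908534/2582855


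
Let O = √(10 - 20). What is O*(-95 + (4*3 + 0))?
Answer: -83*I*√10 ≈ -262.47*I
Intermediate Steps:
O = I*√10 (O = √(-10) = I*√10 ≈ 3.1623*I)
O*(-95 + (4*3 + 0)) = (I*√10)*(-95 + (4*3 + 0)) = (I*√10)*(-95 + (12 + 0)) = (I*√10)*(-95 + 12) = (I*√10)*(-83) = -83*I*√10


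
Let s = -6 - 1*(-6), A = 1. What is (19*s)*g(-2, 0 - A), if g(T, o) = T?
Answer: 0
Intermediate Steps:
s = 0 (s = -6 + 6 = 0)
(19*s)*g(-2, 0 - A) = (19*0)*(-2) = 0*(-2) = 0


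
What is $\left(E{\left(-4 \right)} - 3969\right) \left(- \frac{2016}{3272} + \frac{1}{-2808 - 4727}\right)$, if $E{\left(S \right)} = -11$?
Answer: $\frac{1511786284}{616363} \approx 2452.8$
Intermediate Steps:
$\left(E{\left(-4 \right)} - 3969\right) \left(- \frac{2016}{3272} + \frac{1}{-2808 - 4727}\right) = \left(-11 - 3969\right) \left(- \frac{2016}{3272} + \frac{1}{-2808 - 4727}\right) = - 3980 \left(\left(-2016\right) \frac{1}{3272} + \frac{1}{-7535}\right) = - 3980 \left(- \frac{252}{409} - \frac{1}{7535}\right) = \left(-3980\right) \left(- \frac{1899229}{3081815}\right) = \frac{1511786284}{616363}$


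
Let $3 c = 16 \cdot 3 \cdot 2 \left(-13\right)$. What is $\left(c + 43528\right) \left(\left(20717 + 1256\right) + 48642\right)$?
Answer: $3044353880$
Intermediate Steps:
$c = -416$ ($c = \frac{16 \cdot 3 \cdot 2 \left(-13\right)}{3} = \frac{16 \cdot 6 \left(-13\right)}{3} = \frac{96 \left(-13\right)}{3} = \frac{1}{3} \left(-1248\right) = -416$)
$\left(c + 43528\right) \left(\left(20717 + 1256\right) + 48642\right) = \left(-416 + 43528\right) \left(\left(20717 + 1256\right) + 48642\right) = 43112 \left(21973 + 48642\right) = 43112 \cdot 70615 = 3044353880$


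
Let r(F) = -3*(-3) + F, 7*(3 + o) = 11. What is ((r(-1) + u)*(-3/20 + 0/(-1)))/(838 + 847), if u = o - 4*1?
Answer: -27/117950 ≈ -0.00022891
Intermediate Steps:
o = -10/7 (o = -3 + (⅐)*11 = -3 + 11/7 = -10/7 ≈ -1.4286)
u = -38/7 (u = -10/7 - 4*1 = -10/7 - 4 = -38/7 ≈ -5.4286)
r(F) = 9 + F
((r(-1) + u)*(-3/20 + 0/(-1)))/(838 + 847) = (((9 - 1) - 38/7)*(-3/20 + 0/(-1)))/(838 + 847) = ((8 - 38/7)*(-3*1/20 + 0*(-1)))/1685 = (18*(-3/20 + 0)/7)*(1/1685) = ((18/7)*(-3/20))*(1/1685) = -27/70*1/1685 = -27/117950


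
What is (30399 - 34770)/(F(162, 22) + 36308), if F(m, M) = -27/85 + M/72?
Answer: -13375260/111102443 ≈ -0.12039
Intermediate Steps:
F(m, M) = -27/85 + M/72 (F(m, M) = -27*1/85 + M*(1/72) = -27/85 + M/72)
(30399 - 34770)/(F(162, 22) + 36308) = (30399 - 34770)/((-27/85 + (1/72)*22) + 36308) = -4371/((-27/85 + 11/36) + 36308) = -4371/(-37/3060 + 36308) = -4371/111102443/3060 = -4371*3060/111102443 = -13375260/111102443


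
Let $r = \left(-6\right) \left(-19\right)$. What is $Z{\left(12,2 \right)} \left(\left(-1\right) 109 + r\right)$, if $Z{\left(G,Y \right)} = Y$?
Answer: $10$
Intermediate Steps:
$r = 114$
$Z{\left(12,2 \right)} \left(\left(-1\right) 109 + r\right) = 2 \left(\left(-1\right) 109 + 114\right) = 2 \left(-109 + 114\right) = 2 \cdot 5 = 10$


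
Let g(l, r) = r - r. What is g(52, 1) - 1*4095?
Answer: -4095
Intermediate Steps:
g(l, r) = 0
g(52, 1) - 1*4095 = 0 - 1*4095 = 0 - 4095 = -4095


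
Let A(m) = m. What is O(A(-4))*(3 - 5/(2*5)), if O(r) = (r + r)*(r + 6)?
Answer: -40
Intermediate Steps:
O(r) = 2*r*(6 + r) (O(r) = (2*r)*(6 + r) = 2*r*(6 + r))
O(A(-4))*(3 - 5/(2*5)) = (2*(-4)*(6 - 4))*(3 - 5/(2*5)) = (2*(-4)*2)*(3 - 5/10) = -16*(3 - 5*⅒) = -16*(3 - ½) = -16*5/2 = -40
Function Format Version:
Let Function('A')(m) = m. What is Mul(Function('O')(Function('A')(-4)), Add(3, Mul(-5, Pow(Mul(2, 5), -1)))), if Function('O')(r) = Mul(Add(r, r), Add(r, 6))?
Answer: -40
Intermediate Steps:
Function('O')(r) = Mul(2, r, Add(6, r)) (Function('O')(r) = Mul(Mul(2, r), Add(6, r)) = Mul(2, r, Add(6, r)))
Mul(Function('O')(Function('A')(-4)), Add(3, Mul(-5, Pow(Mul(2, 5), -1)))) = Mul(Mul(2, -4, Add(6, -4)), Add(3, Mul(-5, Pow(Mul(2, 5), -1)))) = Mul(Mul(2, -4, 2), Add(3, Mul(-5, Pow(10, -1)))) = Mul(-16, Add(3, Mul(-5, Rational(1, 10)))) = Mul(-16, Add(3, Rational(-1, 2))) = Mul(-16, Rational(5, 2)) = -40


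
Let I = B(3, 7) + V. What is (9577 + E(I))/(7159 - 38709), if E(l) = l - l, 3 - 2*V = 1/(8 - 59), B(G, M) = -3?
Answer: -9577/31550 ≈ -0.30355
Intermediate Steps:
V = 77/51 (V = 3/2 - 1/(2*(8 - 59)) = 3/2 - 1/2/(-51) = 3/2 - 1/2*(-1/51) = 3/2 + 1/102 = 77/51 ≈ 1.5098)
I = -76/51 (I = -3 + 77/51 = -76/51 ≈ -1.4902)
E(l) = 0
(9577 + E(I))/(7159 - 38709) = (9577 + 0)/(7159 - 38709) = 9577/(-31550) = 9577*(-1/31550) = -9577/31550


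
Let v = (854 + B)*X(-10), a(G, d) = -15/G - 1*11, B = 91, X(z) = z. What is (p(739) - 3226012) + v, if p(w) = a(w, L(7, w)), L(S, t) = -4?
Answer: -2391014562/739 ≈ -3.2355e+6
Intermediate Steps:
a(G, d) = -11 - 15/G (a(G, d) = -15/G - 11 = -11 - 15/G)
p(w) = -11 - 15/w
v = -9450 (v = (854 + 91)*(-10) = 945*(-10) = -9450)
(p(739) - 3226012) + v = ((-11 - 15/739) - 3226012) - 9450 = (-8144/739 - 3226012) - 9450 = -2384031012/739 - 9450 = -2391014562/739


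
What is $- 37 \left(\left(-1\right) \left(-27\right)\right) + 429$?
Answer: $-570$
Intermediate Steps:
$- 37 \left(\left(-1\right) \left(-27\right)\right) + 429 = \left(-37\right) 27 + 429 = -999 + 429 = -570$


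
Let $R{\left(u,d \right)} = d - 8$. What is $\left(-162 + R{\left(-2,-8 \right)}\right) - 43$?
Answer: $-221$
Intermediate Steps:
$R{\left(u,d \right)} = -8 + d$
$\left(-162 + R{\left(-2,-8 \right)}\right) - 43 = \left(-162 - 16\right) - 43 = -178 - 43 = -221$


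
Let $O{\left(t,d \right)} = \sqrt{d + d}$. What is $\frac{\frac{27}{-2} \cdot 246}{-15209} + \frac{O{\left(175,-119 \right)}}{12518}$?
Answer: $\frac{3321}{15209} + \frac{i \sqrt{238}}{12518} \approx 0.21836 + 0.0012324 i$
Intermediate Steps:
$O{\left(t,d \right)} = \sqrt{2} \sqrt{d}$ ($O{\left(t,d \right)} = \sqrt{2 d} = \sqrt{2} \sqrt{d}$)
$\frac{\frac{27}{-2} \cdot 246}{-15209} + \frac{O{\left(175,-119 \right)}}{12518} = \frac{\frac{27}{-2} \cdot 246}{-15209} + \frac{\sqrt{2} \sqrt{-119}}{12518} = 27 \left(- \frac{1}{2}\right) 246 \left(- \frac{1}{15209}\right) + \sqrt{2} i \sqrt{119} \cdot \frac{1}{12518} = \left(- \frac{27}{2}\right) 246 \left(- \frac{1}{15209}\right) + i \sqrt{238} \cdot \frac{1}{12518} = \left(-3321\right) \left(- \frac{1}{15209}\right) + \frac{i \sqrt{238}}{12518} = \frac{3321}{15209} + \frac{i \sqrt{238}}{12518}$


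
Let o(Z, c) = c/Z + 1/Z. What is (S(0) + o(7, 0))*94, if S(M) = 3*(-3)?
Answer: -5828/7 ≈ -832.57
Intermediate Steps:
S(M) = -9
o(Z, c) = 1/Z + c/Z (o(Z, c) = c/Z + 1/Z = 1/Z + c/Z)
(S(0) + o(7, 0))*94 = (-9 + (1 + 0)/7)*94 = (-9 + (⅐)*1)*94 = (-9 + ⅐)*94 = -62/7*94 = -5828/7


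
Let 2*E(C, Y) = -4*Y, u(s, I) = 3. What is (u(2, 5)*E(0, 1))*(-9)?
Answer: 54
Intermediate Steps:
E(C, Y) = -2*Y (E(C, Y) = (-4*Y)/2 = -2*Y)
(u(2, 5)*E(0, 1))*(-9) = (3*(-2*1))*(-9) = (3*(-2))*(-9) = -6*(-9) = 54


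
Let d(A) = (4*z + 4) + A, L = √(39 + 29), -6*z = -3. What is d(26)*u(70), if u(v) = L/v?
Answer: 32*√17/35 ≈ 3.7697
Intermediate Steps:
z = ½ (z = -⅙*(-3) = ½ ≈ 0.50000)
L = 2*√17 (L = √68 = 2*√17 ≈ 8.2462)
d(A) = 6 + A (d(A) = (4*(½) + 4) + A = (2 + 4) + A = 6 + A)
u(v) = 2*√17/v (u(v) = (2*√17)/v = 2*√17/v)
d(26)*u(70) = (6 + 26)*(2*√17/70) = 32*(2*√17*(1/70)) = 32*(√17/35) = 32*√17/35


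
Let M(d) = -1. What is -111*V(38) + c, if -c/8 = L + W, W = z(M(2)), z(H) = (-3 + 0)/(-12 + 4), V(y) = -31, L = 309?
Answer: 966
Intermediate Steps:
z(H) = 3/8 (z(H) = -3/(-8) = -3*(-⅛) = 3/8)
W = 3/8 ≈ 0.37500
c = -2475 (c = -8*(309 + 3/8) = -8*2475/8 = -2475)
-111*V(38) + c = -111*(-31) - 2475 = 3441 - 2475 = 966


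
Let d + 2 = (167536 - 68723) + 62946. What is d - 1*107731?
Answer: 54026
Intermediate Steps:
d = 161757 (d = -2 + ((167536 - 68723) + 62946) = -2 + (98813 + 62946) = -2 + 161759 = 161757)
d - 1*107731 = 161757 - 1*107731 = 161757 - 107731 = 54026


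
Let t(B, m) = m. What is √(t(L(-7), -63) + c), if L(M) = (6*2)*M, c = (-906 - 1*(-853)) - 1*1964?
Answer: 4*I*√130 ≈ 45.607*I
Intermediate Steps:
c = -2017 (c = (-906 + 853) - 1964 = -53 - 1964 = -2017)
L(M) = 12*M
√(t(L(-7), -63) + c) = √(-63 - 2017) = √(-2080) = 4*I*√130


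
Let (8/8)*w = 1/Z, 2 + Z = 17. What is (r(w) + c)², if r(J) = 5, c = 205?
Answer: 44100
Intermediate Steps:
Z = 15 (Z = -2 + 17 = 15)
w = 1/15 ≈ 0.066667
(r(w) + c)² = (5 + 205)² = 210² = 44100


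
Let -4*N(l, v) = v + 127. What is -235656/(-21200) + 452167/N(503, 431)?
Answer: -2388266597/739350 ≈ -3230.2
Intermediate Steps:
N(l, v) = -127/4 - v/4 (N(l, v) = -(v + 127)/4 = -(127 + v)/4 = -127/4 - v/4)
-235656/(-21200) + 452167/N(503, 431) = -235656/(-21200) + 452167/(-127/4 - ¼*431) = -235656*(-1/21200) + 452167/(-127/4 - 431/4) = 29457/2650 + 452167/(-279/2) = 29457/2650 + 452167*(-2/279) = 29457/2650 - 904334/279 = -2388266597/739350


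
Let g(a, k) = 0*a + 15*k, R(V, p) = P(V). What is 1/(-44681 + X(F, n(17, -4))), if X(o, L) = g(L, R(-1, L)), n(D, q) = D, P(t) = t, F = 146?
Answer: -1/44696 ≈ -2.2373e-5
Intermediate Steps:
R(V, p) = V
g(a, k) = 15*k (g(a, k) = 0 + 15*k = 15*k)
X(o, L) = -15 (X(o, L) = 15*(-1) = -15)
1/(-44681 + X(F, n(17, -4))) = 1/(-44681 - 15) = 1/(-44696) = -1/44696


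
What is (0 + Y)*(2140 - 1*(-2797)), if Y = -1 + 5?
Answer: 19748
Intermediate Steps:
Y = 4
(0 + Y)*(2140 - 1*(-2797)) = (0 + 4)*(2140 - 1*(-2797)) = 4*(2140 + 2797) = 4*4937 = 19748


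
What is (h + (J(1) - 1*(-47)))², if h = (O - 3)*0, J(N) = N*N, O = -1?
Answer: 2304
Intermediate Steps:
J(N) = N²
h = 0 (h = (-1 - 3)*0 = -4*0 = 0)
(h + (J(1) - 1*(-47)))² = (0 + (1² - 1*(-47)))² = (0 + (1 + 47))² = (0 + 48)² = 48² = 2304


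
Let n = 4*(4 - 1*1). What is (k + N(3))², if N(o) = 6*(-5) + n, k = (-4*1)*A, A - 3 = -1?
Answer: 676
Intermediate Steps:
A = 2 (A = 3 - 1 = 2)
n = 12 (n = 4*(4 - 1) = 4*3 = 12)
k = -8 (k = -4*1*2 = -4*2 = -8)
N(o) = -18 (N(o) = 6*(-5) + 12 = -30 + 12 = -18)
(k + N(3))² = (-8 - 18)² = (-26)² = 676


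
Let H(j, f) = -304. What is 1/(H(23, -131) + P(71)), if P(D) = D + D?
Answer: -1/162 ≈ -0.0061728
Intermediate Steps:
P(D) = 2*D
1/(H(23, -131) + P(71)) = 1/(-304 + 2*71) = 1/(-304 + 142) = 1/(-162) = -1/162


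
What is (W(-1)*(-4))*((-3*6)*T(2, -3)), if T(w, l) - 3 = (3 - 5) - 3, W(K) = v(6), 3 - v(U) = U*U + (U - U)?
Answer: 4752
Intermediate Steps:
v(U) = 3 - U² (v(U) = 3 - (U*U + (U - U)) = 3 - (U² + 0) = 3 - U²)
W(K) = -33 (W(K) = 3 - 1*6² = 3 - 1*36 = 3 - 36 = -33)
T(w, l) = -2 (T(w, l) = 3 + ((3 - 5) - 3) = 3 + (-2 - 3) = 3 - 5 = -2)
(W(-1)*(-4))*((-3*6)*T(2, -3)) = (-33*(-4))*(-3*6*(-2)) = 132*(-18*(-2)) = 132*36 = 4752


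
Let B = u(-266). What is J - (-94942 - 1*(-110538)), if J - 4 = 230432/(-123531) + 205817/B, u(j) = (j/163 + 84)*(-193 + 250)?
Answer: -490012736506429/31512016914 ≈ -15550.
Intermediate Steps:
u(j) = 4788 + 57*j/163 (u(j) = (j*(1/163) + 84)*57 = (j/163 + 84)*57 = (84 + j/163)*57 = 4788 + 57*j/163)
B = 765282/163 (B = 4788 + (57/163)*(-266) = 4788 - 15162/163 = 765282/163 ≈ 4695.0)
J = 1448679284315/31512016914 (J = 4 + (230432/(-123531) + 205817/(765282/163)) = 4 + (230432*(-1/123531) + 205817*(163/765282)) = 4 + (-230432/123531 + 33548171/765282) = 4 + 1322631216659/31512016914 = 1448679284315/31512016914 ≈ 45.972)
J - (-94942 - 1*(-110538)) = 1448679284315/31512016914 - (-94942 - 1*(-110538)) = 1448679284315/31512016914 - (-94942 + 110538) = 1448679284315/31512016914 - 1*15596 = 1448679284315/31512016914 - 15596 = -490012736506429/31512016914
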